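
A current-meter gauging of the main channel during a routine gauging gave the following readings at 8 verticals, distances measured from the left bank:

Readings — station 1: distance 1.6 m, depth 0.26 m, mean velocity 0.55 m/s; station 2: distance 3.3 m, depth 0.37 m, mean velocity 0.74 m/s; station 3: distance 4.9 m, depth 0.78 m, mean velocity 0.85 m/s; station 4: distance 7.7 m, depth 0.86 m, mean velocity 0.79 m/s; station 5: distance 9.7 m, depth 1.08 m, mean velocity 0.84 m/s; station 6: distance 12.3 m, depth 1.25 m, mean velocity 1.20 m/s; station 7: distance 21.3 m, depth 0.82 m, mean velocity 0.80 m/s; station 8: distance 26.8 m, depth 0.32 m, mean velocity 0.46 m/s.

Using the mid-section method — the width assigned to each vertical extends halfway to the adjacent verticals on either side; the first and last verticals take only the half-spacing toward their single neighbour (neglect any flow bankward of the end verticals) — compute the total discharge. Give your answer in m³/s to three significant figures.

19.6 m³/s

w_1 = (3.3 − 1.6)/2 = 0.85 m; q_1 = 0.55 × 0.26 × 0.85 = 0.1216 m³/s
w_2 = (4.9 − 1.6)/2 = 1.65 m; q_2 = 0.74 × 0.37 × 1.65 = 0.4518 m³/s
w_3 = (7.7 − 3.3)/2 = 2.2 m; q_3 = 0.85 × 0.78 × 2.2 = 1.459 m³/s
w_4 = (9.7 − 4.9)/2 = 2.4 m; q_4 = 0.79 × 0.86 × 2.4 = 1.631 m³/s
w_5 = (12.3 − 7.7)/2 = 2.3 m; q_5 = 0.84 × 1.08 × 2.3 = 2.087 m³/s
w_6 = (21.3 − 9.7)/2 = 5.8 m; q_6 = 1.20 × 1.25 × 5.8 = 8.700 m³/s
w_7 = (26.8 − 12.3)/2 = 7.25 m; q_7 = 0.80 × 0.82 × 7.25 = 4.756 m³/s
w_8 = (26.8 − 21.3)/2 = 2.75 m; q_8 = 0.46 × 0.32 × 2.75 = 0.4048 m³/s
Q = Σ qᵢ = 19.61 m³/s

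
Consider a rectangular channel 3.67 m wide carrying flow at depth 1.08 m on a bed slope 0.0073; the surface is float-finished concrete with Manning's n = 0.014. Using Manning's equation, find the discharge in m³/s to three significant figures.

18.7 m³/s

A = b·y = 3.67 × 1.08 = 3.964 m²
P = b + 2y = 3.67 + 2×1.08 = 5.830 m
R = A/P = 3.964/5.830 = 0.6799 m
Q = (1/n)·A·R^(2/3)·S^(1/2) = (1/0.014) × 3.964 × 0.6799^(2/3) × 0.0073^(1/2) = 18.70 m³/s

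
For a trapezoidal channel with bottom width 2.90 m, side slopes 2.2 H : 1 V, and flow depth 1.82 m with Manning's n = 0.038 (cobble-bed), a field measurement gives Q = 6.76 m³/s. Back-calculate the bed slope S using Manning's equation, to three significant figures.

A = (b + z·y)·y = (2.90 + 2.2×1.82)×1.82 = 12.57 m²
P = b + 2y√(1+z²) = 2.90 + 2×1.82×√(1+2.2²) = 11.70 m
R = A/P = 12.57/11.70 = 1.074 m
S = (Q·n / (1·A·R^(2/3)))² = (6.76×0.038 / (1×12.57×1.049))² = 0.0003799

0.000380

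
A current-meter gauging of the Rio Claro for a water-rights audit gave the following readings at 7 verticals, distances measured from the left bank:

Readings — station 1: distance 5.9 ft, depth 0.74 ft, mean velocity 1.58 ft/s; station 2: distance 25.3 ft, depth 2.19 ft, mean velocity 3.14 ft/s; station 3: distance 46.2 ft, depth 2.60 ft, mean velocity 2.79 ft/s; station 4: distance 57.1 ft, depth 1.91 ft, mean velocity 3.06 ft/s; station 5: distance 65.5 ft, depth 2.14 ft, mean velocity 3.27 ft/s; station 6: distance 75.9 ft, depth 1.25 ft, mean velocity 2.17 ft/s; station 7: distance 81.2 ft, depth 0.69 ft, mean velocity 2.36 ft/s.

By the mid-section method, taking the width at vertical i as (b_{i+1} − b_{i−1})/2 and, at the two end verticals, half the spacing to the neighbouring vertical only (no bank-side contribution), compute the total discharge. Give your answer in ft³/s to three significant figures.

413 ft³/s

w_1 = (25.3 − 5.9)/2 = 9.7 ft; q_1 = 1.58 × 0.74 × 9.7 = 11.34 ft³/s
w_2 = (46.2 − 5.9)/2 = 20.15 ft; q_2 = 3.14 × 2.19 × 20.15 = 138.6 ft³/s
w_3 = (57.1 − 25.3)/2 = 15.9 ft; q_3 = 2.79 × 2.60 × 15.9 = 115.3 ft³/s
w_4 = (65.5 − 46.2)/2 = 9.65 ft; q_4 = 3.06 × 1.91 × 9.65 = 56.40 ft³/s
w_5 = (75.9 − 57.1)/2 = 9.4 ft; q_5 = 3.27 × 2.14 × 9.4 = 65.78 ft³/s
w_6 = (81.2 − 65.5)/2 = 7.85 ft; q_6 = 2.17 × 1.25 × 7.85 = 21.29 ft³/s
w_7 = (81.2 − 75.9)/2 = 2.65 ft; q_7 = 2.36 × 0.69 × 2.65 = 4.315 ft³/s
Q = Σ qᵢ = 413.0 ft³/s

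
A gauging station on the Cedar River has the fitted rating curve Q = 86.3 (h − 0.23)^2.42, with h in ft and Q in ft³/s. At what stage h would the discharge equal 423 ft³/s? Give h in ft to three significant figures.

2.16 ft

h − h₀ = (Q/C)^(1/b) = (423/86.3)^(1/2.42) = 1.929 ft
h = 0.23 + 1.929 = 2.159 ft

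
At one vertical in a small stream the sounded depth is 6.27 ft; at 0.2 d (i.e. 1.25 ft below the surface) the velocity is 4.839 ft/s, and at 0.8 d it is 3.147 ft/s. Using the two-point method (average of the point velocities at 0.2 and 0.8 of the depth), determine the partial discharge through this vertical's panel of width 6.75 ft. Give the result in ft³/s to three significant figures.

169 ft³/s

v̄ = (4.839 + 3.147) / 2 = 3.993 ft/s
q = v̄ × d × w = 3.993 × 6.27 × 6.75 = 169.0 ft³/s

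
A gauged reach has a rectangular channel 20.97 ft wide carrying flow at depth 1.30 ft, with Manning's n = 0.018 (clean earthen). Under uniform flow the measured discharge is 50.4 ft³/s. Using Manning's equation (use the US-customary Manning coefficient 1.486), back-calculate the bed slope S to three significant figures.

0.000413

A = b·y = 20.97 × 1.30 = 27.26 ft²
P = b + 2y = 20.97 + 2×1.30 = 23.57 ft
R = A/P = 27.26/23.57 = 1.157 ft
S = (Q·n / (1.486·A·R^(2/3)))² = (50.4×0.018 / (1.486×27.26×1.102))² = 0.0004131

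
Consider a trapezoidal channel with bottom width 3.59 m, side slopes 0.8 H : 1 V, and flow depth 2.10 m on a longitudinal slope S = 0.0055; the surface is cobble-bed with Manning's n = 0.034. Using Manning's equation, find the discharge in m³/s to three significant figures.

27.8 m³/s

A = (b + z·y)·y = (3.59 + 0.8×2.10)×2.10 = 11.07 m²
P = b + 2y√(1+z²) = 3.59 + 2×2.10×√(1+0.8²) = 8.969 m
R = A/P = 11.07/8.969 = 1.234 m
Q = (1/n)·A·R^(2/3)·S^(1/2) = (1/0.034) × 11.07 × 1.234^(2/3) × 0.0055^(1/2) = 27.77 m³/s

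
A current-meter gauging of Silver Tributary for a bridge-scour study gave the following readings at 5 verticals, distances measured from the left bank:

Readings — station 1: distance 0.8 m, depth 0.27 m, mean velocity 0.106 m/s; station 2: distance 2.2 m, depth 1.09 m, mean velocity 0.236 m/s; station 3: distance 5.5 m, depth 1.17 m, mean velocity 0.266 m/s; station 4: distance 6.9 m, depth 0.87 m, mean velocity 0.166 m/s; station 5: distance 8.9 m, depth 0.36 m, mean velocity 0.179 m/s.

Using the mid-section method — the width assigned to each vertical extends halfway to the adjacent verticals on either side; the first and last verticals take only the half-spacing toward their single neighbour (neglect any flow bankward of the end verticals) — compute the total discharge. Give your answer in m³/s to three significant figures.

w_1 = (2.2 − 0.8)/2 = 0.7 m; q_1 = 0.106 × 0.27 × 0.7 = 0.02003 m³/s
w_2 = (5.5 − 0.8)/2 = 2.35 m; q_2 = 0.236 × 1.09 × 2.35 = 0.6045 m³/s
w_3 = (6.9 − 2.2)/2 = 2.35 m; q_3 = 0.266 × 1.17 × 2.35 = 0.7314 m³/s
w_4 = (8.9 − 5.5)/2 = 1.7 m; q_4 = 0.166 × 0.87 × 1.7 = 0.2455 m³/s
w_5 = (8.9 − 6.9)/2 = 1 m; q_5 = 0.179 × 0.36 × 1 = 0.06444 m³/s
Q = Σ qᵢ = 1.666 m³/s

1.67 m³/s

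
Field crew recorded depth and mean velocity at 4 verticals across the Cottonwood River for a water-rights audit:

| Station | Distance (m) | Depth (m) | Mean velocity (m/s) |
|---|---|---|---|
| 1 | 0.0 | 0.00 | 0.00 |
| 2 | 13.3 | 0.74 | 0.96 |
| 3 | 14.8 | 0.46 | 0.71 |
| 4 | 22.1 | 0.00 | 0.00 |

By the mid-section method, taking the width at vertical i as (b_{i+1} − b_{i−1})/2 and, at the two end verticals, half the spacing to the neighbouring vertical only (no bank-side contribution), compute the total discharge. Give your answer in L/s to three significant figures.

w_2 = (14.8 − 0.0)/2 = 7.4 m; q_2 = 0.96 × 0.74 × 7.4 = 5.257 m³/s
w_3 = (22.1 − 13.3)/2 = 4.4 m; q_3 = 0.71 × 0.46 × 4.4 = 1.437 m³/s
Stations 1, 4 contribute zero (depth or velocity is 0).
Q = Σ qᵢ = 6.694 m³/s
= 6.694 × 1000 = 6694 L/s

6690 L/s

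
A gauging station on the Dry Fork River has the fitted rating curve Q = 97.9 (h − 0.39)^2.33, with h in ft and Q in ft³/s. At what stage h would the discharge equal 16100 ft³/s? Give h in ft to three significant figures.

9.32 ft

h − h₀ = (Q/C)^(1/b) = (16100/97.9)^(1/2.33) = 8.935 ft
h = 0.39 + 8.935 = 9.325 ft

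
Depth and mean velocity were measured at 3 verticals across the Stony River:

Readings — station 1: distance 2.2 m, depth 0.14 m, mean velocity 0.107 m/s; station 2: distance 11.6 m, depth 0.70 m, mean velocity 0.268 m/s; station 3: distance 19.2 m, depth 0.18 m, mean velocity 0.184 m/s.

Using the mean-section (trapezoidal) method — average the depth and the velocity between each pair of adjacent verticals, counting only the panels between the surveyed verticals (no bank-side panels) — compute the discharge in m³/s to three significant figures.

1.50 m³/s

Panel 1-2: Δb = 9.4 m, d̄ = (0.14+0.70)/2 = 0.42, v̄ = (0.107+0.268)/2 = 0.1875 → q = 9.4×0.42×0.1875 = 0.7403 m³/s
Panel 2-3: Δb = 7.6 m, d̄ = (0.70+0.18)/2 = 0.44, v̄ = (0.268+0.184)/2 = 0.226 → q = 7.6×0.44×0.226 = 0.7557 m³/s
Q = Σ q = 1.496 m³/s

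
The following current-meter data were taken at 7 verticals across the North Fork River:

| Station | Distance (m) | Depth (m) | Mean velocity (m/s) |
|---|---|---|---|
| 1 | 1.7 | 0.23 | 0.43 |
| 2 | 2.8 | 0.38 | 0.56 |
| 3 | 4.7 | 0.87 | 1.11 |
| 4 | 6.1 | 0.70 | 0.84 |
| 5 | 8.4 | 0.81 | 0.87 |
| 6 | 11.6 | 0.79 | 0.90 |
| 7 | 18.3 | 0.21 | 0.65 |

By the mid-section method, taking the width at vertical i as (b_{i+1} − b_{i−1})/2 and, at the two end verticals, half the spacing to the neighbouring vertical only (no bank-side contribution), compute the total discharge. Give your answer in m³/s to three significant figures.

8.97 m³/s

w_1 = (2.8 − 1.7)/2 = 0.55 m; q_1 = 0.43 × 0.23 × 0.55 = 0.05440 m³/s
w_2 = (4.7 − 1.7)/2 = 1.5 m; q_2 = 0.56 × 0.38 × 1.5 = 0.3192 m³/s
w_3 = (6.1 − 2.8)/2 = 1.65 m; q_3 = 1.11 × 0.87 × 1.65 = 1.593 m³/s
w_4 = (8.4 − 4.7)/2 = 1.85 m; q_4 = 0.84 × 0.70 × 1.85 = 1.088 m³/s
w_5 = (11.6 − 6.1)/2 = 2.75 m; q_5 = 0.87 × 0.81 × 2.75 = 1.938 m³/s
w_6 = (18.3 − 8.4)/2 = 4.95 m; q_6 = 0.90 × 0.79 × 4.95 = 3.519 m³/s
w_7 = (18.3 − 11.6)/2 = 3.35 m; q_7 = 0.65 × 0.21 × 3.35 = 0.4573 m³/s
Q = Σ qᵢ = 8.969 m³/s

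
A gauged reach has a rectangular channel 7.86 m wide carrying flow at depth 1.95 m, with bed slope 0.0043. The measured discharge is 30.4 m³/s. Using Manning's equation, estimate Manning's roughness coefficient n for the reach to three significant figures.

A = b·y = 7.86 × 1.95 = 15.33 m²
P = b + 2y = 7.86 + 2×1.95 = 11.76 m
R = A/P = 15.33/11.76 = 1.303 m
n = (1/Q)·A·R^(2/3)·S^(1/2) = (1/30.4) × 15.33 × 1.193 × 0.06557 = 0.03945

0.0394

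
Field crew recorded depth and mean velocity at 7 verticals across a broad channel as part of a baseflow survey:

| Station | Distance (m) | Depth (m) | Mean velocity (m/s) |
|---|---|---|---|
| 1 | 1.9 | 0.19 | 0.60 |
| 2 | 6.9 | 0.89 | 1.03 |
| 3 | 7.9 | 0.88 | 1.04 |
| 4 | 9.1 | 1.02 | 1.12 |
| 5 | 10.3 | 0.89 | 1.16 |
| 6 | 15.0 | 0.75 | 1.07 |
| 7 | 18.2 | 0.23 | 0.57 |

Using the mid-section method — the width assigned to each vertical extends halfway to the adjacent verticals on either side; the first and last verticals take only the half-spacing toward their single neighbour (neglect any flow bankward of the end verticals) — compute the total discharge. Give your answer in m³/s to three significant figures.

11.8 m³/s

w_1 = (6.9 − 1.9)/2 = 2.5 m; q_1 = 0.60 × 0.19 × 2.5 = 0.2850 m³/s
w_2 = (7.9 − 1.9)/2 = 3 m; q_2 = 1.03 × 0.89 × 3 = 2.750 m³/s
w_3 = (9.1 − 6.9)/2 = 1.1 m; q_3 = 1.04 × 0.88 × 1.1 = 1.007 m³/s
w_4 = (10.3 − 7.9)/2 = 1.2 m; q_4 = 1.12 × 1.02 × 1.2 = 1.371 m³/s
w_5 = (15.0 − 9.1)/2 = 2.95 m; q_5 = 1.16 × 0.89 × 2.95 = 3.046 m³/s
w_6 = (18.2 − 10.3)/2 = 3.95 m; q_6 = 1.07 × 0.75 × 3.95 = 3.170 m³/s
w_7 = (18.2 − 15.0)/2 = 1.6 m; q_7 = 0.57 × 0.23 × 1.6 = 0.2098 m³/s
Q = Σ qᵢ = 11.84 m³/s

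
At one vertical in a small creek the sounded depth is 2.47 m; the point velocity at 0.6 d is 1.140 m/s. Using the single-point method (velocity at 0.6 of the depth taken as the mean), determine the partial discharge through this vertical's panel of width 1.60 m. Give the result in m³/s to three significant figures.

4.51 m³/s

v̄ = v₀.₆ = 1.140 m/s
q = v̄ × d × w = 1.140 × 2.47 × 1.60 = 4.505 m³/s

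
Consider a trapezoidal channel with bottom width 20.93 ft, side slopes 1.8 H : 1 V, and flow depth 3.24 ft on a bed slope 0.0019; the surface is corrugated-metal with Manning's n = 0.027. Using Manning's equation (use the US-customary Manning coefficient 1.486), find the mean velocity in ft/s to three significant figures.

4.45 ft/s

A = (b + z·y)·y = (20.93 + 1.8×3.24)×3.24 = 86.71 ft²
P = b + 2y√(1+z²) = 20.93 + 2×3.24×√(1+1.8²) = 34.27 ft
R = A/P = 86.71/34.27 = 2.530 ft
Q = (1.486/n)·A·R^(2/3)·S^(1/2) = (1.486/0.027) × 86.71 × 2.530^(2/3) × 0.0019^(1/2) = 386.2 ft³/s
V = Q/A = 386.2/86.71 = 4.454 ft/s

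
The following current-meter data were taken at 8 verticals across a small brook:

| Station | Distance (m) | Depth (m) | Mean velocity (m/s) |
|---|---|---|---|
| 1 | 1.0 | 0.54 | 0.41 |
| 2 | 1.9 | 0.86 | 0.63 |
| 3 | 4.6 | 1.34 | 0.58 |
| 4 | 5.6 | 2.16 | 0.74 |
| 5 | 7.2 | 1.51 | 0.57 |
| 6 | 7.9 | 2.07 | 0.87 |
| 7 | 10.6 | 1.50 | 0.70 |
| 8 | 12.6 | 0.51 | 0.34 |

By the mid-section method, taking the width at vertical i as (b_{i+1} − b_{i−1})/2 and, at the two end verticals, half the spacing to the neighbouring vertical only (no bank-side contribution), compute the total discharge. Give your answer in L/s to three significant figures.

11300 L/s

w_1 = (1.9 − 1.0)/2 = 0.45 m; q_1 = 0.41 × 0.54 × 0.45 = 0.09963 m³/s
w_2 = (4.6 − 1.0)/2 = 1.8 m; q_2 = 0.63 × 0.86 × 1.8 = 0.9752 m³/s
w_3 = (5.6 − 1.9)/2 = 1.85 m; q_3 = 0.58 × 1.34 × 1.85 = 1.438 m³/s
w_4 = (7.2 − 4.6)/2 = 1.3 m; q_4 = 0.74 × 2.16 × 1.3 = 2.078 m³/s
w_5 = (7.9 − 5.6)/2 = 1.15 m; q_5 = 0.57 × 1.51 × 1.15 = 0.9898 m³/s
w_6 = (10.6 − 7.2)/2 = 1.7 m; q_6 = 0.87 × 2.07 × 1.7 = 3.062 m³/s
w_7 = (12.6 − 7.9)/2 = 2.35 m; q_7 = 0.70 × 1.50 × 2.35 = 2.468 m³/s
w_8 = (12.6 − 10.6)/2 = 1 m; q_8 = 0.34 × 0.51 × 1 = 0.1734 m³/s
Q = Σ qᵢ = 11.28 m³/s
= 11.28 × 1000 = 11280 L/s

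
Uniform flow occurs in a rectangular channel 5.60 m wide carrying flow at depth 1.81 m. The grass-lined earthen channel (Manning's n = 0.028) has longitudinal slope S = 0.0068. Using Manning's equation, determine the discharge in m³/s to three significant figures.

A = b·y = 5.60 × 1.81 = 10.14 m²
P = b + 2y = 5.60 + 2×1.81 = 9.220 m
R = A/P = 10.14/9.220 = 1.099 m
Q = (1/n)·A·R^(2/3)·S^(1/2) = (1/0.028) × 10.14 × 1.099^(2/3) × 0.0068^(1/2) = 31.80 m³/s

31.8 m³/s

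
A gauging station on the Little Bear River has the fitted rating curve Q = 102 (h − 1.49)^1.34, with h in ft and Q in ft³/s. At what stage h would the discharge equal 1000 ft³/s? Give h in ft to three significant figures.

h − h₀ = (Q/C)^(1/b) = (1000/102)^(1/1.34) = 5.494 ft
h = 1.49 + 5.494 = 6.984 ft

6.98 ft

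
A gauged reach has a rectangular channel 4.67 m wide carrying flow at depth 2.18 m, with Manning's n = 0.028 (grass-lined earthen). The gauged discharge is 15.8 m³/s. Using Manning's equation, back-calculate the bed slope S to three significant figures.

0.00161

A = b·y = 4.67 × 2.18 = 10.18 m²
P = b + 2y = 4.67 + 2×2.18 = 9.030 m
R = A/P = 10.18/9.030 = 1.127 m
S = (Q·n / (1·A·R^(2/3)))² = (15.8×0.028 / (1×10.18×1.083))² = 0.001609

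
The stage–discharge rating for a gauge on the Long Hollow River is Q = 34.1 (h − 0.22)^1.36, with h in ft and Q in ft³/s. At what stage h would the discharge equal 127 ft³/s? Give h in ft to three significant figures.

h − h₀ = (Q/C)^(1/b) = (127/34.1)^(1/1.36) = 2.630 ft
h = 0.22 + 2.630 = 2.850 ft

2.85 ft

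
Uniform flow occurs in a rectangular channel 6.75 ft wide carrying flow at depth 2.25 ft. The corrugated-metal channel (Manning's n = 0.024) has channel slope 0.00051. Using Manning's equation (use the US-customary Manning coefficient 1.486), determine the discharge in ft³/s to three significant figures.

25.9 ft³/s

A = b·y = 6.75 × 2.25 = 15.19 ft²
P = b + 2y = 6.75 + 2×2.25 = 11.25 ft
R = A/P = 15.19/11.25 = 1.350 ft
Q = (1.486/n)·A·R^(2/3)·S^(1/2) = (1.486/0.024) × 15.19 × 1.350^(2/3) × 0.00051^(1/2) = 25.94 ft³/s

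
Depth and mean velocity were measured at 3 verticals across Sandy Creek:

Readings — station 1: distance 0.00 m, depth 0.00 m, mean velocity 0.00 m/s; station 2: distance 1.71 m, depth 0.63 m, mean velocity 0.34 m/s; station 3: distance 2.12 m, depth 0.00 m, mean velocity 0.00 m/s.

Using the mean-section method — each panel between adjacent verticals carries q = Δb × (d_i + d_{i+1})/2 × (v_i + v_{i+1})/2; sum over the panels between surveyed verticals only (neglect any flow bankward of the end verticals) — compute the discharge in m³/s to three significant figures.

Panel 1-2: Δb = 1.71 m, d̄ = (0.00+0.63)/2 = 0.315, v̄ = (0.00+0.34)/2 = 0.17 → q = 1.71×0.315×0.17 = 0.09157 m³/s
Panel 2-3: Δb = 0.41 m, d̄ = (0.63+0.00)/2 = 0.315, v̄ = (0.34+0.00)/2 = 0.17 → q = 0.41×0.315×0.17 = 0.02196 m³/s
Q = Σ q = 0.1135 m³/s

0.114 m³/s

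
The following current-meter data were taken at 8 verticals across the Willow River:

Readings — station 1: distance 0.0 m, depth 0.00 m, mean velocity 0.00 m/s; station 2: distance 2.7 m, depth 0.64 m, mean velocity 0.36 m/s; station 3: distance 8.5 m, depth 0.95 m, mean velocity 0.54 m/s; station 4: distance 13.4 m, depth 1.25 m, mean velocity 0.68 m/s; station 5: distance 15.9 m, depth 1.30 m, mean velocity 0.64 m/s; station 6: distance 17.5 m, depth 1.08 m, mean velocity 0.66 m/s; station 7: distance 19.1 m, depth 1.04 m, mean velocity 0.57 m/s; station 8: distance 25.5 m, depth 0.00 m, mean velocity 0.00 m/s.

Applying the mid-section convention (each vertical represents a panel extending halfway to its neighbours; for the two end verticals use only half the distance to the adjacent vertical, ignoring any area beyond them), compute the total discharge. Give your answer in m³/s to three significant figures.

w_2 = (8.5 − 0.0)/2 = 4.25 m; q_2 = 0.36 × 0.64 × 4.25 = 0.9792 m³/s
w_3 = (13.4 − 2.7)/2 = 5.35 m; q_3 = 0.54 × 0.95 × 5.35 = 2.745 m³/s
w_4 = (15.9 − 8.5)/2 = 3.7 m; q_4 = 0.68 × 1.25 × 3.7 = 3.145 m³/s
w_5 = (17.5 − 13.4)/2 = 2.05 m; q_5 = 0.64 × 1.30 × 2.05 = 1.706 m³/s
w_6 = (19.1 − 15.9)/2 = 1.6 m; q_6 = 0.66 × 1.08 × 1.6 = 1.140 m³/s
w_7 = (25.5 − 17.5)/2 = 4 m; q_7 = 0.57 × 1.04 × 4 = 2.371 m³/s
Stations 1, 8 contribute zero (depth or velocity is 0).
Q = Σ qᵢ = 12.09 m³/s

12.1 m³/s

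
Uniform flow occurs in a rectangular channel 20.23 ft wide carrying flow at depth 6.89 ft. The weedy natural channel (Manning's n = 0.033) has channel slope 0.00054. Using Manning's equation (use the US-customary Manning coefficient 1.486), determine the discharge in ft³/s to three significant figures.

374 ft³/s

A = b·y = 20.23 × 6.89 = 139.4 ft²
P = b + 2y = 20.23 + 2×6.89 = 34.01 ft
R = A/P = 139.4/34.01 = 4.098 ft
Q = (1.486/n)·A·R^(2/3)·S^(1/2) = (1.486/0.033) × 139.4 × 4.098^(2/3) × 0.00054^(1/2) = 373.5 ft³/s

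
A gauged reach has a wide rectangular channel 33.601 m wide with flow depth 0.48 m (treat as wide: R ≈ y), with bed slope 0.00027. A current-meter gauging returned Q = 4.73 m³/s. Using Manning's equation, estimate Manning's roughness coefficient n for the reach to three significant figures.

0.0343

A = b·y = 33.601 × 0.48 = 16.13 m²
Wide channel: R ≈ y = 0.48 m
n = (1/Q)·A·R^(2/3)·S^(1/2) = (1/4.73) × 16.13 × 0.6130 × 0.01643 = 0.03435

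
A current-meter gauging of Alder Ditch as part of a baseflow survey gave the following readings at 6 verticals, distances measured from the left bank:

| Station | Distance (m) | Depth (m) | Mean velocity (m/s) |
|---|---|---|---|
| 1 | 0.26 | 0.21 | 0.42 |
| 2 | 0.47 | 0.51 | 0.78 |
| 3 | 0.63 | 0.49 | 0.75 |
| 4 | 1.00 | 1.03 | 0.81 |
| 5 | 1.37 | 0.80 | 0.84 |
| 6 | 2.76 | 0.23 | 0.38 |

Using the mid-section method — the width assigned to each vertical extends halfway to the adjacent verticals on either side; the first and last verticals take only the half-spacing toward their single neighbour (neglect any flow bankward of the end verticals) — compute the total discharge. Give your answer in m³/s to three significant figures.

1.14 m³/s

w_1 = (0.47 − 0.26)/2 = 0.105 m; q_1 = 0.42 × 0.21 × 0.105 = 0.009261 m³/s
w_2 = (0.63 − 0.26)/2 = 0.185 m; q_2 = 0.78 × 0.51 × 0.185 = 0.07359 m³/s
w_3 = (1.00 − 0.47)/2 = 0.265 m; q_3 = 0.75 × 0.49 × 0.265 = 0.09739 m³/s
w_4 = (1.37 − 0.63)/2 = 0.37 m; q_4 = 0.81 × 1.03 × 0.37 = 0.3087 m³/s
w_5 = (2.76 − 1.00)/2 = 0.88 m; q_5 = 0.84 × 0.80 × 0.88 = 0.5914 m³/s
w_6 = (2.76 − 1.37)/2 = 0.695 m; q_6 = 0.38 × 0.23 × 0.695 = 0.06074 m³/s
Q = Σ qᵢ = 1.141 m³/s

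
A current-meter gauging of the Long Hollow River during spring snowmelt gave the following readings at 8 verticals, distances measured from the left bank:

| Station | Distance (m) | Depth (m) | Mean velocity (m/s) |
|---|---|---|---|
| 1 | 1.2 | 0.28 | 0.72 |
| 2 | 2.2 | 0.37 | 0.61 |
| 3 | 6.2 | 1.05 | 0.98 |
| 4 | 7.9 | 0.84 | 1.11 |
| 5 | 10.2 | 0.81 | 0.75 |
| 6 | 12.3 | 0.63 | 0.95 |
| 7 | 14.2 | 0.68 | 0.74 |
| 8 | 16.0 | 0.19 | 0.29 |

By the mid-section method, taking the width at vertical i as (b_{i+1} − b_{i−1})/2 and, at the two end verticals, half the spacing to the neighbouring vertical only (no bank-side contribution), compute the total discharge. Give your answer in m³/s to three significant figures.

8.98 m³/s

w_1 = (2.2 − 1.2)/2 = 0.5 m; q_1 = 0.72 × 0.28 × 0.5 = 0.1008 m³/s
w_2 = (6.2 − 1.2)/2 = 2.5 m; q_2 = 0.61 × 0.37 × 2.5 = 0.5643 m³/s
w_3 = (7.9 − 2.2)/2 = 2.85 m; q_3 = 0.98 × 1.05 × 2.85 = 2.933 m³/s
w_4 = (10.2 − 6.2)/2 = 2 m; q_4 = 1.11 × 0.84 × 2 = 1.865 m³/s
w_5 = (12.3 − 7.9)/2 = 2.2 m; q_5 = 0.75 × 0.81 × 2.2 = 1.337 m³/s
w_6 = (14.2 − 10.2)/2 = 2 m; q_6 = 0.95 × 0.63 × 2 = 1.197 m³/s
w_7 = (16.0 − 12.3)/2 = 1.85 m; q_7 = 0.74 × 0.68 × 1.85 = 0.9309 m³/s
w_8 = (16.0 − 14.2)/2 = 0.9 m; q_8 = 0.29 × 0.19 × 0.9 = 0.04959 m³/s
Q = Σ qᵢ = 8.977 m³/s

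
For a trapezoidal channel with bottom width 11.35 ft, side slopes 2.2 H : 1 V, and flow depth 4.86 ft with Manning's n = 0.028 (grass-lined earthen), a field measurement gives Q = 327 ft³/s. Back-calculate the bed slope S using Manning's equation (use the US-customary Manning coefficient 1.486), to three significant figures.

0.000740

A = (b + z·y)·y = (11.35 + 2.2×4.86)×4.86 = 107.1 ft²
P = b + 2y√(1+z²) = 11.35 + 2×4.86×√(1+2.2²) = 34.84 ft
R = A/P = 107.1/34.84 = 3.075 ft
S = (Q·n / (1.486·A·R^(2/3)))² = (327×0.028 / (1.486×107.1×2.115))² = 0.0007399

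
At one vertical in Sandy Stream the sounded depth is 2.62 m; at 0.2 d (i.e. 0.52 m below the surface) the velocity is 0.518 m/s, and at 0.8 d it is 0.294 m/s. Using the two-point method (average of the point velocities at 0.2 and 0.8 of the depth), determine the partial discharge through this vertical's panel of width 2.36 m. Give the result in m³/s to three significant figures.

v̄ = (0.518 + 0.294) / 2 = 0.4060 m/s
q = v̄ × d × w = 0.4060 × 2.62 × 2.36 = 2.510 m³/s

2.51 m³/s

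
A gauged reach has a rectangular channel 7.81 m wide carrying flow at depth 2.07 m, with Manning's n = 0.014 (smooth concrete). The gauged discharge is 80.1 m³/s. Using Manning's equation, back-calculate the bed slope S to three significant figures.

A = b·y = 7.81 × 2.07 = 16.17 m²
P = b + 2y = 7.81 + 2×2.07 = 11.95 m
R = A/P = 16.17/11.95 = 1.353 m
S = (Q·n / (1·A·R^(2/3)))² = (80.1×0.014 / (1×16.17×1.223))² = 0.003216

0.00322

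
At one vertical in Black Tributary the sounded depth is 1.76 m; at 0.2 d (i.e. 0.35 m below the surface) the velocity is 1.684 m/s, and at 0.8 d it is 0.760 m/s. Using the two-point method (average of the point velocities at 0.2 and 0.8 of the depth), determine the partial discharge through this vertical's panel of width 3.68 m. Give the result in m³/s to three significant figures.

v̄ = (1.684 + 0.760) / 2 = 1.222 m/s
q = v̄ × d × w = 1.222 × 1.76 × 3.68 = 7.915 m³/s

7.91 m³/s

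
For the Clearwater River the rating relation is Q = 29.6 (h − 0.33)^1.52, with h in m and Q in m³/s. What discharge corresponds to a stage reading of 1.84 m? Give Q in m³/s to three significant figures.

55.4 m³/s

Q = 29.6 × (1.84 − 0.33)^1.52 = 29.6 × 1.51^1.52 = 55.38 m³/s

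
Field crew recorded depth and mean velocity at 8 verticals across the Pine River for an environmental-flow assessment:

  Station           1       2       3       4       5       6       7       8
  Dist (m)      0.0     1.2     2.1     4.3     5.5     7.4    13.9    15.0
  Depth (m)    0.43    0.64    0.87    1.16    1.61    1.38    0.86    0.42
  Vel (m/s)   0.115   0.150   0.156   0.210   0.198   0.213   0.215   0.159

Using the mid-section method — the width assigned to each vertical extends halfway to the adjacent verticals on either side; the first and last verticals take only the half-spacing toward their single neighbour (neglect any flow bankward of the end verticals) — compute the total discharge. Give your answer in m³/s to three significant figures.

w_1 = (1.2 − 0.0)/2 = 0.6 m; q_1 = 0.115 × 0.43 × 0.6 = 0.02967 m³/s
w_2 = (2.1 − 0.0)/2 = 1.05 m; q_2 = 0.150 × 0.64 × 1.05 = 0.1008 m³/s
w_3 = (4.3 − 1.2)/2 = 1.55 m; q_3 = 0.156 × 0.87 × 1.55 = 0.2104 m³/s
w_4 = (5.5 − 2.1)/2 = 1.7 m; q_4 = 0.210 × 1.16 × 1.7 = 0.4141 m³/s
w_5 = (7.4 − 4.3)/2 = 1.55 m; q_5 = 0.198 × 1.61 × 1.55 = 0.4941 m³/s
w_6 = (13.9 − 5.5)/2 = 4.2 m; q_6 = 0.213 × 1.38 × 4.2 = 1.235 m³/s
w_7 = (15.0 − 7.4)/2 = 3.8 m; q_7 = 0.215 × 0.86 × 3.8 = 0.7026 m³/s
w_8 = (15.0 − 13.9)/2 = 0.55 m; q_8 = 0.159 × 0.42 × 0.55 = 0.03673 m³/s
Q = Σ qᵢ = 3.223 m³/s

3.22 m³/s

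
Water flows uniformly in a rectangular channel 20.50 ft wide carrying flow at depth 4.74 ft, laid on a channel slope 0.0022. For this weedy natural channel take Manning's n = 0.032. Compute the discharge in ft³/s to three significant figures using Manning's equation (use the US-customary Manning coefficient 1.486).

464 ft³/s

A = b·y = 20.50 × 4.74 = 97.17 ft²
P = b + 2y = 20.50 + 2×4.74 = 29.98 ft
R = A/P = 97.17/29.98 = 3.241 ft
Q = (1.486/n)·A·R^(2/3)·S^(1/2) = (1.486/0.032) × 97.17 × 3.241^(2/3) × 0.0022^(1/2) = 463.5 ft³/s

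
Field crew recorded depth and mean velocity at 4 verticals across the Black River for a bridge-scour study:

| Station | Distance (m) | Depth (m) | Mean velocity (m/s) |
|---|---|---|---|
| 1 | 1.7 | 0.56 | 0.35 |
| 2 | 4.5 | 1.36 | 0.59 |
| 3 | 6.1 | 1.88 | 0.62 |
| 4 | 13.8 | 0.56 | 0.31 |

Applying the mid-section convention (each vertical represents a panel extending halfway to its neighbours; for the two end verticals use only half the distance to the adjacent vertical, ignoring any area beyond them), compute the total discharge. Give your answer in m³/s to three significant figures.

8.13 m³/s

w_1 = (4.5 − 1.7)/2 = 1.4 m; q_1 = 0.35 × 0.56 × 1.4 = 0.2744 m³/s
w_2 = (6.1 − 1.7)/2 = 2.2 m; q_2 = 0.59 × 1.36 × 2.2 = 1.765 m³/s
w_3 = (13.8 − 4.5)/2 = 4.65 m; q_3 = 0.62 × 1.88 × 4.65 = 5.420 m³/s
w_4 = (13.8 − 6.1)/2 = 3.85 m; q_4 = 0.31 × 0.56 × 3.85 = 0.6684 m³/s
Q = Σ qᵢ = 8.128 m³/s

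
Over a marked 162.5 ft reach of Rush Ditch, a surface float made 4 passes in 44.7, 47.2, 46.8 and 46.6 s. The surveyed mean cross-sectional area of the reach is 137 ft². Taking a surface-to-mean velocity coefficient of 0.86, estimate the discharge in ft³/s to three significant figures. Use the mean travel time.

t̄ = (44.7 + 47.2 + 46.8 + 46.6) / 4 = 46.325 s
v_surface = L / t̄ = 162.5 / 46.325 = 3.508 ft/s
v_mean = 0.86 × 3.508 = 3.017 ft/s
Q = A × v_mean = 137 × 3.017 = 413.3 ft³/s

413 ft³/s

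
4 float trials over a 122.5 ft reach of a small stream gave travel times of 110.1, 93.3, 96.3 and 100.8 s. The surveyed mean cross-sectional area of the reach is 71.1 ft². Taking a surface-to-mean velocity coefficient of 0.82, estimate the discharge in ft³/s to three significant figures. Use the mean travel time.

t̄ = (110.1 + 93.3 + 96.3 + 100.8) / 4 = 100.125 s
v_surface = L / t̄ = 122.5 / 100.125 = 1.223 ft/s
v_mean = 0.82 × 1.223 = 1.003 ft/s
Q = A × v_mean = 71.1 × 1.003 = 71.33 ft³/s

71.3 ft³/s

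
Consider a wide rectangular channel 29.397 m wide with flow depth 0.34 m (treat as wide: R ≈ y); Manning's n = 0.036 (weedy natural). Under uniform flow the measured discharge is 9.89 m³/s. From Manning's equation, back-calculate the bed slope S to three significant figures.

A = b·y = 29.397 × 0.34 = 9.995 m²
Wide channel: R ≈ y = 0.34 m
S = (Q·n / (1·A·R^(2/3)))² = (9.89×0.036 / (1×9.995×0.4871))² = 0.005347

0.00535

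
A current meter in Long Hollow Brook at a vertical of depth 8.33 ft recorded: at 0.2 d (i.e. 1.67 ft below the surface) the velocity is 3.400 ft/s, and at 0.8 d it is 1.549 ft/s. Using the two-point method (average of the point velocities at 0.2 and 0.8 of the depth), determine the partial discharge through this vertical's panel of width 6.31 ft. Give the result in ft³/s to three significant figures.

v̄ = (3.400 + 1.549) / 2 = 2.475 ft/s
q = v̄ × d × w = 2.475 × 8.33 × 6.31 = 130.1 ft³/s

130 ft³/s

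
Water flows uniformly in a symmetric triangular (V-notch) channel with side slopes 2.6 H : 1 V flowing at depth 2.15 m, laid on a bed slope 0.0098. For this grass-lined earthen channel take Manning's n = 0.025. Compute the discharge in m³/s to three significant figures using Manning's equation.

47.7 m³/s

A = z·y² = 2.6×2.15² = 12.02 m²
P = 2y√(1+z²) = 2×2.15×√(1+2.6²) = 11.98 m
R = A/P = 12.02/11.98 = 1.003 m
Q = (1/n)·A·R^(2/3)·S^(1/2) = (1/0.025) × 12.02 × 1.003^(2/3) × 0.0098^(1/2) = 47.70 m³/s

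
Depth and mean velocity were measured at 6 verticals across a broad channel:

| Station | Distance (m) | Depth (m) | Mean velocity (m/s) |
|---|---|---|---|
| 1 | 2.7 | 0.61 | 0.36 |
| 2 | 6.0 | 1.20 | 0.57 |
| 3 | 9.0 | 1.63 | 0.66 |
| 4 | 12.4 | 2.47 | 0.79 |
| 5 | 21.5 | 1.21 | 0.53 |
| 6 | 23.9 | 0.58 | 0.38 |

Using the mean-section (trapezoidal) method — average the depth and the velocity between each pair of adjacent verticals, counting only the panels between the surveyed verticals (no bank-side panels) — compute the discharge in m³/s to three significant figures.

Panel 1-2: Δb = 3.3 m, d̄ = (0.61+1.20)/2 = 0.905, v̄ = (0.36+0.57)/2 = 0.465 → q = 3.3×0.905×0.465 = 1.389 m³/s
Panel 2-3: Δb = 3 m, d̄ = (1.20+1.63)/2 = 1.415, v̄ = (0.57+0.66)/2 = 0.615 → q = 3×1.415×0.615 = 2.611 m³/s
Panel 3-4: Δb = 3.4 m, d̄ = (1.63+2.47)/2 = 2.05, v̄ = (0.66+0.79)/2 = 0.725 → q = 3.4×2.05×0.725 = 5.053 m³/s
Panel 4-5: Δb = 9.1 m, d̄ = (2.47+1.21)/2 = 1.84, v̄ = (0.79+0.53)/2 = 0.66 → q = 9.1×1.84×0.66 = 11.05 m³/s
Panel 5-6: Δb = 2.4 m, d̄ = (1.21+0.58)/2 = 0.895, v̄ = (0.53+0.38)/2 = 0.455 → q = 2.4×0.895×0.455 = 0.9773 m³/s
Q = Σ q = 21.08 m³/s

21.1 m³/s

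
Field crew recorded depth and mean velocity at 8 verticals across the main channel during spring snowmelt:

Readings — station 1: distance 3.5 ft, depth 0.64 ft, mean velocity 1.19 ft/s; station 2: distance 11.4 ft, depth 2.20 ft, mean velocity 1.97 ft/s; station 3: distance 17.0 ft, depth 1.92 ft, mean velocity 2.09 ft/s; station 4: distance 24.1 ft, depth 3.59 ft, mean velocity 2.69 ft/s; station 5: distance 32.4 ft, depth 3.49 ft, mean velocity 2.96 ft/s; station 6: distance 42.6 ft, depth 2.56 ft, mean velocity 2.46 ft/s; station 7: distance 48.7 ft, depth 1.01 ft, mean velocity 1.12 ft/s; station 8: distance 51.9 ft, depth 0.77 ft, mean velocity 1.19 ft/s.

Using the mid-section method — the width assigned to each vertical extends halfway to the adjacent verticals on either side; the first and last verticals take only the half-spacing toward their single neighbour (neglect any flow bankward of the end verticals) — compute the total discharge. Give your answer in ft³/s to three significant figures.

286 ft³/s

w_1 = (11.4 − 3.5)/2 = 3.95 ft; q_1 = 1.19 × 0.64 × 3.95 = 3.008 ft³/s
w_2 = (17.0 − 3.5)/2 = 6.75 ft; q_2 = 1.97 × 2.20 × 6.75 = 29.25 ft³/s
w_3 = (24.1 − 11.4)/2 = 6.35 ft; q_3 = 2.09 × 1.92 × 6.35 = 25.48 ft³/s
w_4 = (32.4 − 17.0)/2 = 7.7 ft; q_4 = 2.69 × 3.59 × 7.7 = 74.36 ft³/s
w_5 = (42.6 − 24.1)/2 = 9.25 ft; q_5 = 2.96 × 3.49 × 9.25 = 95.56 ft³/s
w_6 = (48.7 − 32.4)/2 = 8.15 ft; q_6 = 2.46 × 2.56 × 8.15 = 51.33 ft³/s
w_7 = (51.9 − 42.6)/2 = 4.65 ft; q_7 = 1.12 × 1.01 × 4.65 = 5.260 ft³/s
w_8 = (51.9 − 48.7)/2 = 1.6 ft; q_8 = 1.19 × 0.77 × 1.6 = 1.466 ft³/s
Q = Σ qᵢ = 285.7 ft³/s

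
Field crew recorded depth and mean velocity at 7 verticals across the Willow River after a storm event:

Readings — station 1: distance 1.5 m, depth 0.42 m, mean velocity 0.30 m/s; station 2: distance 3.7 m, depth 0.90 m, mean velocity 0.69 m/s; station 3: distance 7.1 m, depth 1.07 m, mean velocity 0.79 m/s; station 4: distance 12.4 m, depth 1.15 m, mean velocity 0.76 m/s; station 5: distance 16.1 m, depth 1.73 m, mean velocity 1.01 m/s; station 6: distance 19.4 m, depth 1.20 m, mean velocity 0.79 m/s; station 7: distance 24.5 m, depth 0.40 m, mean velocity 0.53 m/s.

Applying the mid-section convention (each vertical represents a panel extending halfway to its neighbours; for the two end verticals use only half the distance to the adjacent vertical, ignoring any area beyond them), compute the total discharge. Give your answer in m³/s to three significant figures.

w_1 = (3.7 − 1.5)/2 = 1.1 m; q_1 = 0.30 × 0.42 × 1.1 = 0.1386 m³/s
w_2 = (7.1 − 1.5)/2 = 2.8 m; q_2 = 0.69 × 0.90 × 2.8 = 1.739 m³/s
w_3 = (12.4 − 3.7)/2 = 4.35 m; q_3 = 0.79 × 1.07 × 4.35 = 3.677 m³/s
w_4 = (16.1 − 7.1)/2 = 4.5 m; q_4 = 0.76 × 1.15 × 4.5 = 3.933 m³/s
w_5 = (19.4 − 12.4)/2 = 3.5 m; q_5 = 1.01 × 1.73 × 3.5 = 6.116 m³/s
w_6 = (24.5 − 16.1)/2 = 4.2 m; q_6 = 0.79 × 1.20 × 4.2 = 3.982 m³/s
w_7 = (24.5 − 19.4)/2 = 2.55 m; q_7 = 0.53 × 0.40 × 2.55 = 0.5406 m³/s
Q = Σ qᵢ = 20.13 m³/s

20.1 m³/s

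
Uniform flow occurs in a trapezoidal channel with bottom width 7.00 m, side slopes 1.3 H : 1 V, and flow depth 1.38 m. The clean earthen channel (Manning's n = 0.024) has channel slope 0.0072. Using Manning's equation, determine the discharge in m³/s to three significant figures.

A = (b + z·y)·y = (7.00 + 1.3×1.38)×1.38 = 12.14 m²
P = b + 2y√(1+z²) = 7.00 + 2×1.38×√(1+1.3²) = 11.53 m
R = A/P = 12.14/11.53 = 1.053 m
Q = (1/n)·A·R^(2/3)·S^(1/2) = (1/0.024) × 12.14 × 1.053^(2/3) × 0.0072^(1/2) = 44.40 m³/s

44.4 m³/s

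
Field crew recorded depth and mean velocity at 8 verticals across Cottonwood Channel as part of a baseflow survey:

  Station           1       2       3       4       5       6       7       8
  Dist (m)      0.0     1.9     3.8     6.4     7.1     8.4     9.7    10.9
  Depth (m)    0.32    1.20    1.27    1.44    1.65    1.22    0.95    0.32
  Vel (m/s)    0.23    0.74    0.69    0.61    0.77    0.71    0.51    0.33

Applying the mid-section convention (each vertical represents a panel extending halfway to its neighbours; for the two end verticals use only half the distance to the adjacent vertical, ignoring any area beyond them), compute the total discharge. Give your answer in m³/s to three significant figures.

w_1 = (1.9 − 0.0)/2 = 0.95 m; q_1 = 0.23 × 0.32 × 0.95 = 0.06992 m³/s
w_2 = (3.8 − 0.0)/2 = 1.9 m; q_2 = 0.74 × 1.20 × 1.9 = 1.687 m³/s
w_3 = (6.4 − 1.9)/2 = 2.25 m; q_3 = 0.69 × 1.27 × 2.25 = 1.972 m³/s
w_4 = (7.1 − 3.8)/2 = 1.65 m; q_4 = 0.61 × 1.44 × 1.65 = 1.449 m³/s
w_5 = (8.4 − 6.4)/2 = 1 m; q_5 = 0.77 × 1.65 × 1 = 1.271 m³/s
w_6 = (9.7 − 7.1)/2 = 1.3 m; q_6 = 0.71 × 1.22 × 1.3 = 1.126 m³/s
w_7 = (10.9 − 8.4)/2 = 1.25 m; q_7 = 0.51 × 0.95 × 1.25 = 0.6056 m³/s
w_8 = (10.9 − 9.7)/2 = 0.6 m; q_8 = 0.33 × 0.32 × 0.6 = 0.06336 m³/s
Q = Σ qᵢ = 8.244 m³/s

8.24 m³/s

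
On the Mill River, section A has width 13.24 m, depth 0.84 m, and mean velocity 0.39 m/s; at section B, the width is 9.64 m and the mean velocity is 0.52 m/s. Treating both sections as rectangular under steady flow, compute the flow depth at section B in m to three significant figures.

0.865 m

Q = A₁V₁ = (13.24×0.84) × 0.39 = 4.337 m³/s
d₂ = Q/(b₂ V₂) = 4.337/(9.64×0.52) = 0.8653 m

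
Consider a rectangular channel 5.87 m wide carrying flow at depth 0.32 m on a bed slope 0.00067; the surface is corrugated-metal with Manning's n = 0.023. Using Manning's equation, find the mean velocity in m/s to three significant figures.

A = b·y = 5.87 × 0.32 = 1.878 m²
P = b + 2y = 5.87 + 2×0.32 = 6.510 m
R = A/P = 1.878/6.510 = 0.2885 m
Q = (1/n)·A·R^(2/3)·S^(1/2) = (1/0.023) × 1.878 × 0.2885^(2/3) × 0.00067^(1/2) = 0.9231 m³/s
V = Q/A = 0.9231/1.878 = 0.4914 m/s

0.491 m/s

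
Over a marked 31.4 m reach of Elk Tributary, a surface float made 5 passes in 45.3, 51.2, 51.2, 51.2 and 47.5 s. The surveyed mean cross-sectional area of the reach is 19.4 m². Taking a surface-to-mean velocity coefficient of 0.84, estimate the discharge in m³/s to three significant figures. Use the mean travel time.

10.4 m³/s

t̄ = (45.3 + 51.2 + 51.2 + 51.2 + 47.5) / 5 = 49.28 s
v_surface = L / t̄ = 31.4 / 49.28 = 0.6372 m/s
v_mean = 0.84 × 0.6372 = 0.5352 m/s
Q = A × v_mean = 19.4 × 0.5352 = 10.38 m³/s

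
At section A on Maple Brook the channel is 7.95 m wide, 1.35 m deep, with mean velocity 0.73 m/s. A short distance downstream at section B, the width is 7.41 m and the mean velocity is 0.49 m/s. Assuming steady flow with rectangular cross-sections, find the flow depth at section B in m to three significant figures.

2.16 m

Q = A₁V₁ = (7.95×1.35) × 0.73 = 7.835 m³/s
d₂ = Q/(b₂ V₂) = 7.835/(7.41×0.49) = 2.158 m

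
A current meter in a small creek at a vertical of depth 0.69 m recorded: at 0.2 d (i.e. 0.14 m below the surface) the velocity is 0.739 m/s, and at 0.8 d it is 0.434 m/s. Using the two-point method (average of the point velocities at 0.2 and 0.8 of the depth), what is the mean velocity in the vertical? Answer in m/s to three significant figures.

v̄ = (0.739 + 0.434) / 2 = 0.5865 m/s

0.587 m/s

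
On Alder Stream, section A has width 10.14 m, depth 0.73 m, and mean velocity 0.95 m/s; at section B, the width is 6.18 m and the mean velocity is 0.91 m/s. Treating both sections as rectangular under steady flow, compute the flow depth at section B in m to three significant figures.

Q = A₁V₁ = (10.14×0.73) × 0.95 = 7.032 m³/s
d₂ = Q/(b₂ V₂) = 7.032/(6.18×0.91) = 1.250 m

1.25 m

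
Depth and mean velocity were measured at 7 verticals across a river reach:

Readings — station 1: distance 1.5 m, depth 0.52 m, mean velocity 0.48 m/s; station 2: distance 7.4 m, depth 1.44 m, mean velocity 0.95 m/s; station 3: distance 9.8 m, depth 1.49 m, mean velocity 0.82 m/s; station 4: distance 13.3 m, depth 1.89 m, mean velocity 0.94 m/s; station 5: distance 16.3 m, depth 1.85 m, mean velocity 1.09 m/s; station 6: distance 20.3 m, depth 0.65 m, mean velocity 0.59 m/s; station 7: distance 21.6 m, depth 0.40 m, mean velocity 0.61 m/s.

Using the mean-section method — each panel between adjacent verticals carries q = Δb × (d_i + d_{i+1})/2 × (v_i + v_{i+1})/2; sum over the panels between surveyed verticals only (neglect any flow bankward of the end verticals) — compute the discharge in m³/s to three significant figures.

22.8 m³/s

Panel 1-2: Δb = 5.9 m, d̄ = (0.52+1.44)/2 = 0.98, v̄ = (0.48+0.95)/2 = 0.715 → q = 5.9×0.98×0.715 = 4.134 m³/s
Panel 2-3: Δb = 2.4 m, d̄ = (1.44+1.49)/2 = 1.465, v̄ = (0.95+0.82)/2 = 0.885 → q = 2.4×1.465×0.885 = 3.112 m³/s
Panel 3-4: Δb = 3.5 m, d̄ = (1.49+1.89)/2 = 1.69, v̄ = (0.82+0.94)/2 = 0.88 → q = 3.5×1.69×0.88 = 5.205 m³/s
Panel 4-5: Δb = 3 m, d̄ = (1.89+1.85)/2 = 1.87, v̄ = (0.94+1.09)/2 = 1.015 → q = 3×1.87×1.015 = 5.694 m³/s
Panel 5-6: Δb = 4 m, d̄ = (1.85+0.65)/2 = 1.25, v̄ = (1.09+0.59)/2 = 0.84 → q = 4×1.25×0.84 = 4.200 m³/s
Panel 6-7: Δb = 1.3 m, d̄ = (0.65+0.40)/2 = 0.525, v̄ = (0.59+0.61)/2 = 0.6 → q = 1.3×0.525×0.6 = 0.4095 m³/s
Q = Σ q = 22.75 m³/s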